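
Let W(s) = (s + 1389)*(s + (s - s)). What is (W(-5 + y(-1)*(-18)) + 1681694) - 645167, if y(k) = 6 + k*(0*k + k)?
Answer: 871729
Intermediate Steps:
y(k) = 6 + k**2 (y(k) = 6 + k*(0 + k) = 6 + k*k = 6 + k**2)
W(s) = s*(1389 + s) (W(s) = (1389 + s)*(s + 0) = (1389 + s)*s = s*(1389 + s))
(W(-5 + y(-1)*(-18)) + 1681694) - 645167 = ((-5 + (6 + (-1)**2)*(-18))*(1389 + (-5 + (6 + (-1)**2)*(-18))) + 1681694) - 645167 = ((-5 + (6 + 1)*(-18))*(1389 + (-5 + (6 + 1)*(-18))) + 1681694) - 645167 = ((-5 + 7*(-18))*(1389 + (-5 + 7*(-18))) + 1681694) - 645167 = ((-5 - 126)*(1389 + (-5 - 126)) + 1681694) - 645167 = (-131*(1389 - 131) + 1681694) - 645167 = (-131*1258 + 1681694) - 645167 = (-164798 + 1681694) - 645167 = 1516896 - 645167 = 871729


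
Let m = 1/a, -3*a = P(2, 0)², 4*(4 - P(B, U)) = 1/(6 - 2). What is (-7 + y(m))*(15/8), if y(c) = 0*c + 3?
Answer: -15/2 ≈ -7.5000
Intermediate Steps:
P(B, U) = 63/16 (P(B, U) = 4 - 1/(4*(6 - 2)) = 4 - ¼/4 = 4 - ¼*¼ = 4 - 1/16 = 63/16)
a = -1323/256 (a = -(63/16)²/3 = -⅓*3969/256 = -1323/256 ≈ -5.1680)
m = -256/1323 (m = 1/(-1323/256) = -256/1323 ≈ -0.19350)
y(c) = 3 (y(c) = 0 + 3 = 3)
(-7 + y(m))*(15/8) = (-7 + 3)*(15/8) = -60/8 = -4*15/8 = -15/2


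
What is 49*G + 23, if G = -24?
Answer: -1153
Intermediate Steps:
49*G + 23 = 49*(-24) + 23 = -1176 + 23 = -1153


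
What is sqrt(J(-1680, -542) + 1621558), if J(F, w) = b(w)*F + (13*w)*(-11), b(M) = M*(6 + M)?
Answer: 2*I*sqrt(121590274) ≈ 22054.0*I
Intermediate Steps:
J(F, w) = -143*w + F*w*(6 + w) (J(F, w) = (w*(6 + w))*F + (13*w)*(-11) = F*w*(6 + w) - 143*w = -143*w + F*w*(6 + w))
sqrt(J(-1680, -542) + 1621558) = sqrt(-542*(-143 - 1680*(6 - 542)) + 1621558) = sqrt(-542*(-143 - 1680*(-536)) + 1621558) = sqrt(-542*(-143 + 900480) + 1621558) = sqrt(-542*900337 + 1621558) = sqrt(-487982654 + 1621558) = sqrt(-486361096) = 2*I*sqrt(121590274)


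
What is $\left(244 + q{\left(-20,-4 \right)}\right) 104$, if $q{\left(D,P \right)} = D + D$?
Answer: $21216$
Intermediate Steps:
$q{\left(D,P \right)} = 2 D$
$\left(244 + q{\left(-20,-4 \right)}\right) 104 = \left(244 + 2 \left(-20\right)\right) 104 = \left(244 - 40\right) 104 = 204 \cdot 104 = 21216$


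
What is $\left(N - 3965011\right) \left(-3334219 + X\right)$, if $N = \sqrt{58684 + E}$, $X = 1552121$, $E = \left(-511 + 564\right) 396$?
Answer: $7066038173078 - 3564196 \sqrt{19918} \approx 7.0655 \cdot 10^{12}$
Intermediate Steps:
$E = 20988$ ($E = 53 \cdot 396 = 20988$)
$N = 2 \sqrt{19918}$ ($N = \sqrt{58684 + 20988} = \sqrt{79672} = 2 \sqrt{19918} \approx 282.26$)
$\left(N - 3965011\right) \left(-3334219 + X\right) = \left(2 \sqrt{19918} - 3965011\right) \left(-3334219 + 1552121\right) = \left(-3965011 + 2 \sqrt{19918}\right) \left(-1782098\right) = 7066038173078 - 3564196 \sqrt{19918}$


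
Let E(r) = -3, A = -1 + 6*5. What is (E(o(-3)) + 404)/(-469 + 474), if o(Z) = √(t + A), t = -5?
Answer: 401/5 ≈ 80.200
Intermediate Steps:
A = 29 (A = -1 + 30 = 29)
o(Z) = 2*√6 (o(Z) = √(-5 + 29) = √24 = 2*√6)
(E(o(-3)) + 404)/(-469 + 474) = (-3 + 404)/(-469 + 474) = 401/5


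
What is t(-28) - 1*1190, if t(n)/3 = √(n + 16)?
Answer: -1190 + 6*I*√3 ≈ -1190.0 + 10.392*I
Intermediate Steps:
t(n) = 3*√(16 + n) (t(n) = 3*√(n + 16) = 3*√(16 + n))
t(-28) - 1*1190 = 3*√(16 - 28) - 1*1190 = 3*√(-12) - 1190 = 3*(2*I*√3) - 1190 = 6*I*√3 - 1190 = -1190 + 6*I*√3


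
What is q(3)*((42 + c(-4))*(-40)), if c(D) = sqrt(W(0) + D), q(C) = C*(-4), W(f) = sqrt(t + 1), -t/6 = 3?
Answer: 20160 + 480*sqrt(-4 + I*sqrt(17)) ≈ 20608.0 + 1059.5*I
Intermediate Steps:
t = -18 (t = -6*3 = -18)
W(f) = I*sqrt(17) (W(f) = sqrt(-18 + 1) = sqrt(-17) = I*sqrt(17))
q(C) = -4*C
c(D) = sqrt(D + I*sqrt(17)) (c(D) = sqrt(I*sqrt(17) + D) = sqrt(D + I*sqrt(17)))
q(3)*((42 + c(-4))*(-40)) = (-4*3)*((42 + sqrt(-4 + I*sqrt(17)))*(-40)) = -12*(-1680 - 40*sqrt(-4 + I*sqrt(17))) = 20160 + 480*sqrt(-4 + I*sqrt(17))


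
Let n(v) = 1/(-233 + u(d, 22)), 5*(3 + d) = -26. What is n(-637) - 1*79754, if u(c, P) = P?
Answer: -16828095/211 ≈ -79754.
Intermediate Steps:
d = -41/5 (d = -3 + (⅕)*(-26) = -3 - 26/5 = -41/5 ≈ -8.2000)
n(v) = -1/211 (n(v) = 1/(-233 + 22) = 1/(-211) = -1/211)
n(-637) - 1*79754 = -1/211 - 1*79754 = -1/211 - 79754 = -16828095/211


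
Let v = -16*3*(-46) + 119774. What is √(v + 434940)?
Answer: √556922 ≈ 746.27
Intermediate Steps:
v = 121982 (v = -48*(-46) + 119774 = 2208 + 119774 = 121982)
√(v + 434940) = √(121982 + 434940) = √556922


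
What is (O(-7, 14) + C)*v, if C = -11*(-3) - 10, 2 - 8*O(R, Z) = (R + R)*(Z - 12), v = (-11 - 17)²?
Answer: 20972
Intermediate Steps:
v = 784 (v = (-28)² = 784)
O(R, Z) = ¼ - R*(-12 + Z)/4 (O(R, Z) = ¼ - (R + R)*(Z - 12)/8 = ¼ - 2*R*(-12 + Z)/8 = ¼ - R*(-12 + Z)/4)
C = 23 (C = 33 - 10 = 23)
(O(-7, 14) + C)*v = ((¼ + 3*(-7) - ¼*(-7)*14) + 23)*784 = ((¼ - 21 + 49/2) + 23)*784 = (15/4 + 23)*784 = (107/4)*784 = 20972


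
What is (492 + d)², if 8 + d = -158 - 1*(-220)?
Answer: 298116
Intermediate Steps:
d = 54 (d = -8 + (-158 - 1*(-220)) = -8 + (-158 + 220) = -8 + 62 = 54)
(492 + d)² = (492 + 54)² = 546² = 298116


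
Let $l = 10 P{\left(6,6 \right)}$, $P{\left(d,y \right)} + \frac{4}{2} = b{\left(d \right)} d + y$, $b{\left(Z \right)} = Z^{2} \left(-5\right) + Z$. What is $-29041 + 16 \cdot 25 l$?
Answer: $-4189041$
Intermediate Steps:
$b{\left(Z \right)} = Z - 5 Z^{2}$ ($b{\left(Z \right)} = - 5 Z^{2} + Z = Z - 5 Z^{2}$)
$P{\left(d,y \right)} = -2 + y + d^{2} \left(1 - 5 d\right)$ ($P{\left(d,y \right)} = -2 + \left(d \left(1 - 5 d\right) d + y\right) = -2 + \left(d^{2} \left(1 - 5 d\right) + y\right) = -2 + \left(y + d^{2} \left(1 - 5 d\right)\right) = -2 + y + d^{2} \left(1 - 5 d\right)$)
$l = -10400$ ($l = 10 \left(-2 + 6 + 6^{2} \left(1 - 30\right)\right) = 10 \left(-2 + 6 + 36 \left(1 - 30\right)\right) = 10 \left(-2 + 6 + 36 \left(-29\right)\right) = 10 \left(-2 + 6 - 1044\right) = 10 \left(-1040\right) = -10400$)
$-29041 + 16 \cdot 25 l = -29041 + 16 \cdot 25 \left(-10400\right) = -29041 + 400 \left(-10400\right) = -29041 - 4160000 = -4189041$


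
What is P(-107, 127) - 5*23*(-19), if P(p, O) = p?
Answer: 2078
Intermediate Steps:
P(-107, 127) - 5*23*(-19) = -107 - 5*23*(-19) = -107 - 115*(-19) = -107 + 2185 = 2078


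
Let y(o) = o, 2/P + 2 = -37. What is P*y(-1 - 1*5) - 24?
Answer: -308/13 ≈ -23.692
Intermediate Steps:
P = -2/39 (P = 2/(-2 - 37) = 2/(-39) = 2*(-1/39) = -2/39 ≈ -0.051282)
P*y(-1 - 1*5) - 24 = -2*(-1 - 1*5)/39 - 24 = -2*(-1 - 5)/39 - 24 = -2/39*(-6) - 24 = 4/13 - 24 = -308/13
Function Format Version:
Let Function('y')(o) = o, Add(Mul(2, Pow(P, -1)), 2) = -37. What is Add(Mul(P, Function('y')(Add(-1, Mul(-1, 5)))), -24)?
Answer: Rational(-308, 13) ≈ -23.692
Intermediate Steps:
P = Rational(-2, 39) (P = Mul(2, Pow(Add(-2, -37), -1)) = Mul(2, Pow(-39, -1)) = Mul(2, Rational(-1, 39)) = Rational(-2, 39) ≈ -0.051282)
Add(Mul(P, Function('y')(Add(-1, Mul(-1, 5)))), -24) = Add(Mul(Rational(-2, 39), Add(-1, Mul(-1, 5))), -24) = Add(Mul(Rational(-2, 39), Add(-1, -5)), -24) = Add(Mul(Rational(-2, 39), -6), -24) = Add(Rational(4, 13), -24) = Rational(-308, 13)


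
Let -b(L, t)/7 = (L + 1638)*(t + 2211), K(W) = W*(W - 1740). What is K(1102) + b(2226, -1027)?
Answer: -32727908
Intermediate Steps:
K(W) = W*(-1740 + W)
b(L, t) = -7*(1638 + L)*(2211 + t) (b(L, t) = -7*(L + 1638)*(t + 2211) = -7*(1638 + L)*(2211 + t))
K(1102) + b(2226, -1027) = 1102*(-1740 + 1102) + (-25351326 - 15477*2226 - 11466*(-1027) - 7*2226*(-1027)) = 1102*(-638) + (-25351326 - 34451802 + 11775582 + 16002714) = -703076 - 32024832 = -32727908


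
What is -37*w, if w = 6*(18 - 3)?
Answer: -3330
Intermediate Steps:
w = 90 (w = 6*15 = 90)
-37*w = -37*90 = -3330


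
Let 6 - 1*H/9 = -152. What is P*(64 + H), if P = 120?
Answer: 178320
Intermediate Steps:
H = 1422 (H = 54 - 9*(-152) = 54 + 1368 = 1422)
P*(64 + H) = 120*(64 + 1422) = 120*1486 = 178320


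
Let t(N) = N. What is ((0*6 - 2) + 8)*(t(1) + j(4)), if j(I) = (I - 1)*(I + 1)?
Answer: 96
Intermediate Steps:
j(I) = (1 + I)*(-1 + I) (j(I) = (-1 + I)*(1 + I) = (1 + I)*(-1 + I))
((0*6 - 2) + 8)*(t(1) + j(4)) = ((0*6 - 2) + 8)*(1 + (-1 + 4²)) = ((0 - 2) + 8)*(1 + (-1 + 16)) = (-2 + 8)*(1 + 15) = 6*16 = 96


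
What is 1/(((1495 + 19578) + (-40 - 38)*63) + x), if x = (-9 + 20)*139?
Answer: 1/17688 ≈ 5.6536e-5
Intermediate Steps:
x = 1529 (x = 11*139 = 1529)
1/(((1495 + 19578) + (-40 - 38)*63) + x) = 1/(((1495 + 19578) + (-40 - 38)*63) + 1529) = 1/((21073 - 78*63) + 1529) = 1/((21073 - 4914) + 1529) = 1/(16159 + 1529) = 1/17688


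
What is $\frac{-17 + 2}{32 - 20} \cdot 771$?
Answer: $- \frac{3855}{4} \approx -963.75$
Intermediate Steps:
$\frac{-17 + 2}{32 - 20} \cdot 771 = - \frac{15}{12} \cdot 771 = \left(-15\right) \frac{1}{12} \cdot 771 = \left(- \frac{5}{4}\right) 771 = - \frac{3855}{4}$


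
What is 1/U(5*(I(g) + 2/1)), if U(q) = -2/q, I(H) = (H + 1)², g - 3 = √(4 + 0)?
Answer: -95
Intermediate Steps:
g = 5 (g = 3 + √(4 + 0) = 3 + √4 = 3 + 2 = 5)
I(H) = (1 + H)²
1/U(5*(I(g) + 2/1)) = 1/(-2*1/(5*((1 + 5)² + 2/1))) = 1/(-2*1/(5*(6² + 2*1))) = 1/(-2*1/(5*(36 + 2))) = 1/(-2/(5*38)) = 1/(-2/190) = 1/(-2*1/190) = 1/(-1/95) = -95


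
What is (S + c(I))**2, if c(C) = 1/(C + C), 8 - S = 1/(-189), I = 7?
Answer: 9320809/142884 ≈ 65.233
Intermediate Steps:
S = 1513/189 (S = 8 - 1/(-189) = 8 - 1*(-1/189) = 8 + 1/189 = 1513/189 ≈ 8.0053)
c(C) = 1/(2*C)
(S + c(I))**2 = (1513/189 + (1/2)/7)**2 = (1513/189 + (1/2)*(1/7))**2 = (1513/189 + 1/14)**2 = (3053/378)**2 = 9320809/142884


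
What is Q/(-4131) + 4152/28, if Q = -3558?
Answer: 1437628/9639 ≈ 149.15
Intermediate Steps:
Q/(-4131) + 4152/28 = -3558/(-4131) + 4152/28 = -3558*(-1/4131) + 4152*(1/28) = 1186/1377 + 1038/7 = 1437628/9639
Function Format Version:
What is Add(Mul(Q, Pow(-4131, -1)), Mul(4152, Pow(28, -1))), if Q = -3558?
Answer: Rational(1437628, 9639) ≈ 149.15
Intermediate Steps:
Add(Mul(Q, Pow(-4131, -1)), Mul(4152, Pow(28, -1))) = Add(Mul(-3558, Pow(-4131, -1)), Mul(4152, Pow(28, -1))) = Add(Mul(-3558, Rational(-1, 4131)), Mul(4152, Rational(1, 28))) = Add(Rational(1186, 1377), Rational(1038, 7)) = Rational(1437628, 9639)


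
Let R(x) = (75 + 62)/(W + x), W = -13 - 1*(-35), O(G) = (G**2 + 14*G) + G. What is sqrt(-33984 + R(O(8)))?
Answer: I*sqrt(1442116802)/206 ≈ 184.35*I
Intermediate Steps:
O(G) = G**2 + 15*G
W = 22 (W = -13 + 35 = 22)
R(x) = 137/(22 + x) (R(x) = (75 + 62)/(22 + x) = 137/(22 + x))
sqrt(-33984 + R(O(8))) = sqrt(-33984 + 137/(22 + 8*(15 + 8))) = sqrt(-33984 + 137/(22 + 8*23)) = sqrt(-33984 + 137/(22 + 184)) = sqrt(-33984 + 137/206) = sqrt(-7000567/206) = I*sqrt(1442116802)/206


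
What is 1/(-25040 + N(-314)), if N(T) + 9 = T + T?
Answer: -1/25677 ≈ -3.8945e-5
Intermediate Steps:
N(T) = -9 + 2*T (N(T) = -9 + (T + T) = -9 + 2*T)
1/(-25040 + N(-314)) = 1/(-25040 + (-9 + 2*(-314))) = 1/(-25040 + (-9 - 628)) = 1/(-25040 - 637) = 1/(-25677) = -1/25677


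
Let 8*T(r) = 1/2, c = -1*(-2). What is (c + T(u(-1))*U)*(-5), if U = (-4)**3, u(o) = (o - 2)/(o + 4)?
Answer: 10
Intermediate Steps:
u(o) = (-2 + o)/(4 + o)
c = 2
T(r) = 1/16 (T(r) = (1/8)/2 = (1/8)*(1/2) = 1/16)
U = -64
(c + T(u(-1))*U)*(-5) = (2 + (1/16)*(-64))*(-5) = (2 - 4)*(-5) = -2*(-5) = 10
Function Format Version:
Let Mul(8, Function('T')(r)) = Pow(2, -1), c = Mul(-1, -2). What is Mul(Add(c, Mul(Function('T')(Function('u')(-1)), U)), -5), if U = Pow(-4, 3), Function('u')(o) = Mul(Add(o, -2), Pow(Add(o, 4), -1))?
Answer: 10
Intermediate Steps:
Function('u')(o) = Mul(Pow(Add(4, o), -1), Add(-2, o)) (Function('u')(o) = Mul(Add(-2, o), Pow(Add(4, o), -1)) = Mul(Pow(Add(4, o), -1), Add(-2, o)))
c = 2
Function('T')(r) = Rational(1, 16) (Function('T')(r) = Mul(Rational(1, 8), Pow(2, -1)) = Mul(Rational(1, 8), Rational(1, 2)) = Rational(1, 16))
U = -64
Mul(Add(c, Mul(Function('T')(Function('u')(-1)), U)), -5) = Mul(Add(2, Mul(Rational(1, 16), -64)), -5) = Mul(Add(2, -4), -5) = Mul(-2, -5) = 10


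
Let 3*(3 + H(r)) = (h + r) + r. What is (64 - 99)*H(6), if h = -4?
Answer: 35/3 ≈ 11.667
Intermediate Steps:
H(r) = -13/3 + 2*r/3 (H(r) = -3 + ((-4 + r) + r)/3 = -3 + (-4 + 2*r)/3 = -3 + (-4/3 + 2*r/3) = -13/3 + 2*r/3)
(64 - 99)*H(6) = (64 - 99)*(-13/3 + (⅔)*6) = -35*(-13/3 + 4) = -35*(-⅓) = 35/3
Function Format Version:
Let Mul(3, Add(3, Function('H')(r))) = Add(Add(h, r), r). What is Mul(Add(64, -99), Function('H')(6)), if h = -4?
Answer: Rational(35, 3) ≈ 11.667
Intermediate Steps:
Function('H')(r) = Add(Rational(-13, 3), Mul(Rational(2, 3), r)) (Function('H')(r) = Add(-3, Mul(Rational(1, 3), Add(Add(-4, r), r))) = Add(-3, Mul(Rational(1, 3), Add(-4, Mul(2, r)))) = Add(-3, Add(Rational(-4, 3), Mul(Rational(2, 3), r))) = Add(Rational(-13, 3), Mul(Rational(2, 3), r)))
Mul(Add(64, -99), Function('H')(6)) = Mul(Add(64, -99), Add(Rational(-13, 3), Mul(Rational(2, 3), 6))) = Mul(-35, Add(Rational(-13, 3), 4)) = Mul(-35, Rational(-1, 3)) = Rational(35, 3)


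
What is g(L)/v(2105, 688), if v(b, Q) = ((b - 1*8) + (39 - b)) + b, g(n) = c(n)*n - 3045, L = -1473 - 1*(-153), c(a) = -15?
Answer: 5585/712 ≈ 7.8441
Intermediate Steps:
L = -1320 (L = -1473 + 153 = -1320)
g(n) = -3045 - 15*n (g(n) = -15*n - 3045 = -3045 - 15*n)
v(b, Q) = 31 + b (v(b, Q) = ((b - 8) + (39 - b)) + b = ((-8 + b) + (39 - b)) + b = 31 + b)
g(L)/v(2105, 688) = (-3045 - 15*(-1320))/(31 + 2105) = (-3045 + 19800)/2136 = 16755*(1/2136) = 5585/712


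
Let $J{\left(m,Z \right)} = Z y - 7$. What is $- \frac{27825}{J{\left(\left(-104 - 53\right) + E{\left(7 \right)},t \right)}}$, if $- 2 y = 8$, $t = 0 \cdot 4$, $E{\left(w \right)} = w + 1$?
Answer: $3975$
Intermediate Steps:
$E{\left(w \right)} = 1 + w$
$t = 0$
$y = -4$ ($y = \left(- \frac{1}{2}\right) 8 = -4$)
$J{\left(m,Z \right)} = -7 - 4 Z$ ($J{\left(m,Z \right)} = Z \left(-4\right) - 7 = - 4 Z - 7 = -7 - 4 Z$)
$- \frac{27825}{J{\left(\left(-104 - 53\right) + E{\left(7 \right)},t \right)}} = - \frac{27825}{-7 - 0} = - \frac{27825}{-7 + 0} = - \frac{27825}{-7} = \left(-27825\right) \left(- \frac{1}{7}\right) = 3975$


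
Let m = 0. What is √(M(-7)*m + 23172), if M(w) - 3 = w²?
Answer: 2*√5793 ≈ 152.22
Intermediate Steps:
M(w) = 3 + w²
√(M(-7)*m + 23172) = √((3 + (-7)²)*0 + 23172) = √((3 + 49)*0 + 23172) = √(52*0 + 23172) = √(0 + 23172) = √23172 = 2*√5793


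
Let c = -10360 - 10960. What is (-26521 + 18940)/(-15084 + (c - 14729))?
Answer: 7581/51133 ≈ 0.14826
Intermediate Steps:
c = -21320
(-26521 + 18940)/(-15084 + (c - 14729)) = (-26521 + 18940)/(-15084 + (-21320 - 14729)) = -7581/(-15084 - 36049) = -7581/(-51133) = -7581*(-1/51133) = 7581/51133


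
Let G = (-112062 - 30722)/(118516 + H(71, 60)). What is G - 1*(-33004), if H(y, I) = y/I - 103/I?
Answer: 14667531292/444433 ≈ 33003.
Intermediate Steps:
H(y, I) = -103/I + y/I
G = -535440/444433 (G = (-112062 - 30722)/(118516 + (-103 + 71)/60) = -142784/(118516 + (1/60)*(-32)) = -142784/(118516 - 8/15) = -142784/1777732/15 = -142784*15/1777732 = -535440/444433 ≈ -1.2048)
G - 1*(-33004) = -535440/444433 - 1*(-33004) = -535440/444433 + 33004 = 14667531292/444433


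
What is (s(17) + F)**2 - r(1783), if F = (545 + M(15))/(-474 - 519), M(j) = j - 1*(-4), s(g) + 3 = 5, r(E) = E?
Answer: -195122587/109561 ≈ -1780.9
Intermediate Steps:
s(g) = 2 (s(g) = -3 + 5 = 2)
M(j) = 4 + j (M(j) = j + 4 = 4 + j)
F = -188/331 (F = (545 + (4 + 15))/(-474 - 519) = (545 + 19)/(-993) = 564*(-1/993) = -188/331 ≈ -0.56798)
(s(17) + F)**2 - r(1783) = (2 - 188/331)**2 - 1*1783 = (474/331)**2 - 1783 = 224676/109561 - 1783 = -195122587/109561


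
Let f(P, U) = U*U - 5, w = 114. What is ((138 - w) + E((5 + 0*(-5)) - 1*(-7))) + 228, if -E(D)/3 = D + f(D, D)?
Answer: -201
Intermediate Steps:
f(P, U) = -5 + U² (f(P, U) = U² - 5 = -5 + U²)
E(D) = 15 - 3*D - 3*D² (E(D) = -3*(D + (-5 + D²)) = -3*(-5 + D + D²) = 15 - 3*D - 3*D²)
((138 - w) + E((5 + 0*(-5)) - 1*(-7))) + 228 = ((138 - 1*114) + (15 - 3*((5 + 0*(-5)) - 1*(-7)) - 3*((5 + 0*(-5)) - 1*(-7))²)) + 228 = ((138 - 114) + (15 - 3*((5 + 0) + 7) - 3*((5 + 0) + 7)²)) + 228 = (24 + (15 - 3*(5 + 7) - 3*(5 + 7)²)) + 228 = (24 + (15 - 3*12 - 3*12²)) + 228 = (24 + (15 - 36 - 3*144)) + 228 = (24 + (15 - 36 - 432)) + 228 = (24 - 453) + 228 = -429 + 228 = -201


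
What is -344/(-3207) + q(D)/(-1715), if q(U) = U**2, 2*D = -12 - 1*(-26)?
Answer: 8833/112245 ≈ 0.078694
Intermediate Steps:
D = 7 (D = (-12 - 1*(-26))/2 = (-12 + 26)/2 = (1/2)*14 = 7)
-344/(-3207) + q(D)/(-1715) = -344/(-3207) + 7**2/(-1715) = -344*(-1/3207) + 49*(-1/1715) = 344/3207 - 1/35 = 8833/112245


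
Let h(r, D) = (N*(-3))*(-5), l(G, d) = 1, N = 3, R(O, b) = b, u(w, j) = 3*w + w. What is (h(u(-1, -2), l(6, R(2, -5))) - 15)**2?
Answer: 900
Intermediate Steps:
u(w, j) = 4*w
h(r, D) = 45 (h(r, D) = (3*(-3))*(-5) = -9*(-5) = 45)
(h(u(-1, -2), l(6, R(2, -5))) - 15)**2 = (45 - 15)**2 = 30**2 = 900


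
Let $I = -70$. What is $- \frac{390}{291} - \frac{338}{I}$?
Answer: $\frac{11843}{3395} \approx 3.4884$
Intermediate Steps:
$- \frac{390}{291} - \frac{338}{I} = - \frac{390}{291} - \frac{338}{-70} = \left(-390\right) \frac{1}{291} - - \frac{169}{35} = - \frac{130}{97} + \frac{169}{35} = \frac{11843}{3395}$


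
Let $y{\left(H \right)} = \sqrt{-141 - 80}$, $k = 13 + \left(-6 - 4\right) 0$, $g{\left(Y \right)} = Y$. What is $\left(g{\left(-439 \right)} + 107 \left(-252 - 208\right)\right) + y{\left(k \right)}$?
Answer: $-49659 + i \sqrt{221} \approx -49659.0 + 14.866 i$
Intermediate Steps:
$k = 13$ ($k = 13 - 0 = 13 + 0 = 13$)
$y{\left(H \right)} = i \sqrt{221}$ ($y{\left(H \right)} = \sqrt{-221} = i \sqrt{221}$)
$\left(g{\left(-439 \right)} + 107 \left(-252 - 208\right)\right) + y{\left(k \right)} = \left(-439 + 107 \left(-252 - 208\right)\right) + i \sqrt{221} = \left(-439 + 107 \left(-460\right)\right) + i \sqrt{221} = \left(-439 - 49220\right) + i \sqrt{221} = -49659 + i \sqrt{221}$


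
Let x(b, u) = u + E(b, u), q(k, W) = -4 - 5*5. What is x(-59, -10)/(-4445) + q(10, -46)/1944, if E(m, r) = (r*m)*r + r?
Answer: 2275915/1728216 ≈ 1.3169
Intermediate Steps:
E(m, r) = r + m*r² (E(m, r) = (m*r)*r + r = m*r² + r = r + m*r²)
q(k, W) = -29 (q(k, W) = -4 - 25 = -29)
x(b, u) = u + u*(1 + b*u)
x(-59, -10)/(-4445) + q(10, -46)/1944 = -10*(2 - 59*(-10))/(-4445) - 29/1944 = -10*(2 + 590)*(-1/4445) - 29*1/1944 = -10*592*(-1/4445) - 29/1944 = -5920*(-1/4445) - 29/1944 = 1184/889 - 29/1944 = 2275915/1728216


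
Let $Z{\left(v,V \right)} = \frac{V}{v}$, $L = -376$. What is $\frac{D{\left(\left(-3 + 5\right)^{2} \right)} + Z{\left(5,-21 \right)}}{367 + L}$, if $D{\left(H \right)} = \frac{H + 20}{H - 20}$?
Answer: $\frac{19}{30} \approx 0.63333$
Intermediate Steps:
$D{\left(H \right)} = \frac{20 + H}{-20 + H}$
$\frac{D{\left(\left(-3 + 5\right)^{2} \right)} + Z{\left(5,-21 \right)}}{367 + L} = \frac{\frac{20 + \left(-3 + 5\right)^{2}}{-20 + \left(-3 + 5\right)^{2}} - \frac{21}{5}}{367 - 376} = \frac{\frac{20 + 2^{2}}{-20 + 2^{2}} - \frac{21}{5}}{-9} = \left(\frac{20 + 4}{-20 + 4} - \frac{21}{5}\right) \left(- \frac{1}{9}\right) = \left(\frac{1}{-16} \cdot 24 - \frac{21}{5}\right) \left(- \frac{1}{9}\right) = \left(\left(- \frac{1}{16}\right) 24 - \frac{21}{5}\right) \left(- \frac{1}{9}\right) = \left(- \frac{3}{2} - \frac{21}{5}\right) \left(- \frac{1}{9}\right) = \left(- \frac{57}{10}\right) \left(- \frac{1}{9}\right) = \frac{19}{30}$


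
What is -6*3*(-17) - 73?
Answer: 233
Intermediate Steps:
-6*3*(-17) - 73 = -18*(-17) - 73 = 306 - 73 = 233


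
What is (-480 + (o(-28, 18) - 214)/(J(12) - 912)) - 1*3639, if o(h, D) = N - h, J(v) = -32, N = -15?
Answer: -3888135/944 ≈ -4118.8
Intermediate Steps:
o(h, D) = -15 - h
(-480 + (o(-28, 18) - 214)/(J(12) - 912)) - 1*3639 = (-480 + ((-15 - 1*(-28)) - 214)/(-32 - 912)) - 1*3639 = (-480 + ((-15 + 28) - 214)/(-944)) - 3639 = (-480 + (13 - 214)*(-1/944)) - 3639 = (-480 - 201*(-1/944)) - 3639 = (-480 + 201/944) - 3639 = -452919/944 - 3639 = -3888135/944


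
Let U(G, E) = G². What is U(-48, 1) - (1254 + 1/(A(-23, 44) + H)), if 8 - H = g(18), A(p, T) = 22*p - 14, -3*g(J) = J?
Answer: 531301/506 ≈ 1050.0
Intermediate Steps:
g(J) = -J/3
A(p, T) = -14 + 22*p
H = 14 (H = 8 - (-1)*18/3 = 8 - 1*(-6) = 8 + 6 = 14)
U(-48, 1) - (1254 + 1/(A(-23, 44) + H)) = (-48)² - (1254 + 1/((-14 + 22*(-23)) + 14)) = 2304 - (1254 + 1/((-14 - 506) + 14)) = 2304 - (1254 + 1/(-520 + 14)) = 2304 - (1254 + 1/(-506)) = 2304 - (1254 - 1/506) = 2304 - 1*634523/506 = 2304 - 634523/506 = 531301/506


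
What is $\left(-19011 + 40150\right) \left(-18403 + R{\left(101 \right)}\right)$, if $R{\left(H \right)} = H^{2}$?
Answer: $-173382078$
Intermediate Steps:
$\left(-19011 + 40150\right) \left(-18403 + R{\left(101 \right)}\right) = \left(-19011 + 40150\right) \left(-18403 + 101^{2}\right) = 21139 \left(-18403 + 10201\right) = 21139 \left(-8202\right) = -173382078$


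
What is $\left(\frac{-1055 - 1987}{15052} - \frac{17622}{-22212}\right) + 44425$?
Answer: $\frac{103146049435}{2321771} \approx 44426.0$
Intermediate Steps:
$\left(\frac{-1055 - 1987}{15052} - \frac{17622}{-22212}\right) + 44425 = \left(\left(-1055 - 1987\right) \frac{1}{15052} - - \frac{979}{1234}\right) + 44425 = \left(\left(-3042\right) \frac{1}{15052} + \frac{979}{1234}\right) + 44425 = \left(- \frac{1521}{7526} + \frac{979}{1234}\right) + 44425 = \frac{1372760}{2321771} + 44425 = \frac{103146049435}{2321771}$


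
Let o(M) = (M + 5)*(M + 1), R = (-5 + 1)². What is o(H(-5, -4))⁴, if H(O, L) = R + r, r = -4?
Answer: 2385443281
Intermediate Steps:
R = 16 (R = (-4)² = 16)
H(O, L) = 12 (H(O, L) = 16 - 4 = 12)
o(M) = (1 + M)*(5 + M) (o(M) = (5 + M)*(1 + M) = (1 + M)*(5 + M))
o(H(-5, -4))⁴ = (5 + 12² + 6*12)⁴ = (5 + 144 + 72)⁴ = 221⁴ = 2385443281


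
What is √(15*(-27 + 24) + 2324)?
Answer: √2279 ≈ 47.739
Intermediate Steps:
√(15*(-27 + 24) + 2324) = √(15*(-3) + 2324) = √(-45 + 2324) = √2279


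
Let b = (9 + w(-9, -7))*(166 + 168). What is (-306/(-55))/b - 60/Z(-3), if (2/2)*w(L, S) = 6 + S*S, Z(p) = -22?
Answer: 1603353/587840 ≈ 2.7275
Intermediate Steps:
w(L, S) = 6 + S**2 (w(L, S) = 6 + S*S = 6 + S**2)
b = 21376 (b = (9 + (6 + (-7)**2))*(166 + 168) = (9 + (6 + 49))*334 = (9 + 55)*334 = 64*334 = 21376)
(-306/(-55))/b - 60/Z(-3) = -306/(-55)/21376 - 60/(-22) = -306*(-1/55)*(1/21376) - 60*(-1/22) = (306/55)*(1/21376) + 30/11 = 153/587840 + 30/11 = 1603353/587840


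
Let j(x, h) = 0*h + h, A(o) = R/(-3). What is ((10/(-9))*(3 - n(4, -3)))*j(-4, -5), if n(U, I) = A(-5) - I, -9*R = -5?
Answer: 250/243 ≈ 1.0288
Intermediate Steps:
R = 5/9 (R = -1/9*(-5) = 5/9 ≈ 0.55556)
A(o) = -5/27 (A(o) = (5/9)/(-3) = (5/9)*(-1/3) = -5/27)
n(U, I) = -5/27 - I
j(x, h) = h (j(x, h) = 0 + h = h)
((10/(-9))*(3 - n(4, -3)))*j(-4, -5) = ((10/(-9))*(3 - (-5/27 - 1*(-3))))*(-5) = ((10*(-1/9))*(3 - (-5/27 + 3)))*(-5) = -10*(3 - 1*76/27)/9*(-5) = -10*(3 - 76/27)/9*(-5) = -10/9*5/27*(-5) = -50/243*(-5) = 250/243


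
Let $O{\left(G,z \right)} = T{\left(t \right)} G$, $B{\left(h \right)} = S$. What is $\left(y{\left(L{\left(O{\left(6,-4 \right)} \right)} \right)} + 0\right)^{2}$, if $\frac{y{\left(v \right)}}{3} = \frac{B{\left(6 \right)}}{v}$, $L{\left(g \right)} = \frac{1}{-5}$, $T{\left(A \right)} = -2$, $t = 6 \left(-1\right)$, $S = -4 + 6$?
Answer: $900$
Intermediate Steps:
$S = 2$
$t = -6$
$B{\left(h \right)} = 2$
$O{\left(G,z \right)} = - 2 G$
$L{\left(g \right)} = - \frac{1}{5}$
$y{\left(v \right)} = \frac{6}{v}$ ($y{\left(v \right)} = 3 \frac{2}{v} = \frac{6}{v}$)
$\left(y{\left(L{\left(O{\left(6,-4 \right)} \right)} \right)} + 0\right)^{2} = \left(\frac{6}{- \frac{1}{5}} + 0\right)^{2} = \left(6 \left(-5\right) + 0\right)^{2} = \left(-30 + 0\right)^{2} = \left(-30\right)^{2} = 900$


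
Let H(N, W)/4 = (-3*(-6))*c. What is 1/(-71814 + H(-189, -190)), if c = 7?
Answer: -1/71310 ≈ -1.4023e-5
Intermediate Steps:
H(N, W) = 504 (H(N, W) = 4*(-3*(-6)*7) = 4*(18*7) = 4*126 = 504)
1/(-71814 + H(-189, -190)) = 1/(-71814 + 504) = 1/(-71310) = -1/71310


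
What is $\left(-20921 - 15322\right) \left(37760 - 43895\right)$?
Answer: $222350805$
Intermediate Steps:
$\left(-20921 - 15322\right) \left(37760 - 43895\right) = \left(-36243\right) \left(-6135\right) = 222350805$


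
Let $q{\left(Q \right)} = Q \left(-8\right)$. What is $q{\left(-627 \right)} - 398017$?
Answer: $-393001$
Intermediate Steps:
$q{\left(Q \right)} = - 8 Q$
$q{\left(-627 \right)} - 398017 = \left(-8\right) \left(-627\right) - 398017 = 5016 - 398017 = -393001$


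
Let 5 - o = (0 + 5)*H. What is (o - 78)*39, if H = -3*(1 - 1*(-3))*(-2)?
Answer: -7527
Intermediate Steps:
H = 24 (H = -3*(1 + 3)*(-2) = -3*4*(-2) = -12*(-2) = 24)
o = -115 (o = 5 - (0 + 5)*24 = 5 - 5*24 = 5 - 1*120 = 5 - 120 = -115)
(o - 78)*39 = (-115 - 78)*39 = -193*39 = -7527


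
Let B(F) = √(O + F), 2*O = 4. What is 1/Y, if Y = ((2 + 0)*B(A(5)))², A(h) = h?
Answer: 1/28 ≈ 0.035714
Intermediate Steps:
O = 2 (O = (½)*4 = 2)
B(F) = √(2 + F)
Y = 28 (Y = ((2 + 0)*√(2 + 5))² = (2*√7)² = 28)
1/Y = 1/28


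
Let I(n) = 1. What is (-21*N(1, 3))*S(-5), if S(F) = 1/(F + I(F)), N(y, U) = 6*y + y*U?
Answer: 189/4 ≈ 47.250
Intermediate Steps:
N(y, U) = 6*y + U*y
S(F) = 1/(1 + F) (S(F) = 1/(F + 1) = 1/(1 + F))
(-21*N(1, 3))*S(-5) = (-21*(6 + 3))/(1 - 5) = -21*9/(-4) = -21*9*(-¼) = -189*(-¼) = 189/4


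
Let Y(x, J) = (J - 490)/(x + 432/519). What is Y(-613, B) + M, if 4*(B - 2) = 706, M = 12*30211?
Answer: 76788010699/211810 ≈ 3.6253e+5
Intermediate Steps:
M = 362532
B = 357/2 (B = 2 + (¼)*706 = 2 + 353/2 = 357/2 ≈ 178.50)
Y(x, J) = (-490 + J)/(144/173 + x) (Y(x, J) = (-490 + J)/(x + 432*(1/519)) = (-490 + J)/(x + 144/173) = (-490 + J)/(144/173 + x))
Y(-613, B) + M = 173*(-490 + 357/2)/(144 + 173*(-613)) + 362532 = 173*(-623/2)/(144 - 106049) + 362532 = 173*(-623/2)/(-105905) + 362532 = 173*(-1/105905)*(-623/2) + 362532 = 107779/211810 + 362532 = 76788010699/211810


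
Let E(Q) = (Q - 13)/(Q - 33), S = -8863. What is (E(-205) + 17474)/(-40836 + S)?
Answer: -2079515/5914181 ≈ -0.35161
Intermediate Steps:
E(Q) = (-13 + Q)/(-33 + Q)
(E(-205) + 17474)/(-40836 + S) = ((-13 - 205)/(-33 - 205) + 17474)/(-40836 - 8863) = (-218/(-238) + 17474)/(-49699) = (-1/238*(-218) + 17474)*(-1/49699) = (109/119 + 17474)*(-1/49699) = (2079515/119)*(-1/49699) = -2079515/5914181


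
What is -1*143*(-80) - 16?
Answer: 11424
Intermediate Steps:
-1*143*(-80) - 16 = -143*(-80) - 16 = 11440 - 16 = 11424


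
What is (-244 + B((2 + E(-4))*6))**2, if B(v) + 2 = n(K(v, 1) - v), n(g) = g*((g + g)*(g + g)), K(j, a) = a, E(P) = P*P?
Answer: 24014096574724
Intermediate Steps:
E(P) = P**2
n(g) = 4*g**3 (n(g) = g*((2*g)*(2*g)) = g*(4*g**2) = 4*g**3)
B(v) = -2 + 4*(1 - v)**3
(-244 + B((2 + E(-4))*6))**2 = (-244 + (-2 - 4*(-1 + (2 + (-4)**2)*6)**3))**2 = (-244 + (-2 - 4*(-1 + (2 + 16)*6)**3))**2 = (-244 + (-2 - 4*(-1 + 18*6)**3))**2 = (-244 + (-2 - 4*(-1 + 108)**3))**2 = (-244 + (-2 - 4*107**3))**2 = (-244 + (-2 - 4*1225043))**2 = (-244 + (-2 - 4900172))**2 = (-244 - 4900174)**2 = (-4900418)**2 = 24014096574724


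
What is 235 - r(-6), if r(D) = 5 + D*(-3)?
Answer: 212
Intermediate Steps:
r(D) = 5 - 3*D
235 - r(-6) = 235 - (5 - 3*(-6)) = 235 - (5 + 18) = 235 - 1*23 = 235 - 23 = 212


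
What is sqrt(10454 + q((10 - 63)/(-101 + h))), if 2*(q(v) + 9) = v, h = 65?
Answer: sqrt(1504186)/12 ≈ 102.20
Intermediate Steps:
q(v) = -9 + v/2
sqrt(10454 + q((10 - 63)/(-101 + h))) = sqrt(10454 + (-9 + ((10 - 63)/(-101 + 65))/2)) = sqrt(10454 + (-9 + (-53/(-36))/2)) = sqrt(10454 + (-9 + (-53*(-1/36))/2)) = sqrt(10454 + (-9 + (1/2)*(53/36))) = sqrt(10454 + (-9 + 53/72)) = sqrt(10454 - 595/72) = sqrt(752093/72) = sqrt(1504186)/12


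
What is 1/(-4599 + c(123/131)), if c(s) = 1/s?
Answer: -123/565546 ≈ -0.00021749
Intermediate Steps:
1/(-4599 + c(123/131)) = 1/(-4599 + 1/(123/131)) = 1/(-4599 + 131/123) = 1/(-565546/123) = -123/565546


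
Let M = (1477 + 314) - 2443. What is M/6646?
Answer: -326/3323 ≈ -0.098104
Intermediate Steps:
M = -652 (M = 1791 - 2443 = -652)
M/6646 = -652/6646 = -652*1/6646 = -326/3323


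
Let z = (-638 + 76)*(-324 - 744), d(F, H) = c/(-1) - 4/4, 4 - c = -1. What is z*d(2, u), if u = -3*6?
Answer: -3601296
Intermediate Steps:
c = 5 (c = 4 - 1*(-1) = 4 + 1 = 5)
u = -18
d(F, H) = -6 (d(F, H) = 5/(-1) - 4/4 = 5*(-1) - 4*1/4 = -5 - 1 = -6)
z = 600216 (z = -562*(-1068) = 600216)
z*d(2, u) = 600216*(-6) = -3601296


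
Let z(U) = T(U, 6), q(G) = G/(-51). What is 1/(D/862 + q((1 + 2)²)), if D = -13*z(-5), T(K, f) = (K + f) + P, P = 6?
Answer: -14654/4133 ≈ -3.5456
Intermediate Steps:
T(K, f) = 6 + K + f (T(K, f) = (K + f) + 6 = 6 + K + f)
q(G) = -G/51 (q(G) = G*(-1/51) = -G/51)
z(U) = 12 + U (z(U) = 6 + U + 6 = 12 + U)
D = -91 (D = -13*(12 - 5) = -13*7 = -91)
1/(D/862 + q((1 + 2)²)) = 1/(-91/862 - (1 + 2)²/51) = 1/(-91*1/862 - 1/51*3²) = 1/(-91/862 - 1/51*9) = 1/(-91/862 - 3/17) = 1/(-4133/14654) = -14654/4133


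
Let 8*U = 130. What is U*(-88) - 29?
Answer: -1459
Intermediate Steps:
U = 65/4 (U = (1/8)*130 = 65/4 ≈ 16.250)
U*(-88) - 29 = (65/4)*(-88) - 29 = -1430 - 29 = -1459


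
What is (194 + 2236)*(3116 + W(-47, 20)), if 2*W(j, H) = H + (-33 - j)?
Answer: 7613190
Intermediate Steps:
W(j, H) = -33/2 + H/2 - j/2 (W(j, H) = (H + (-33 - j))/2 = (-33 + H - j)/2 = -33/2 + H/2 - j/2)
(194 + 2236)*(3116 + W(-47, 20)) = (194 + 2236)*(3116 + (-33/2 + (½)*20 - ½*(-47))) = 2430*(3116 + (-33/2 + 10 + 47/2)) = 2430*(3116 + 17) = 2430*3133 = 7613190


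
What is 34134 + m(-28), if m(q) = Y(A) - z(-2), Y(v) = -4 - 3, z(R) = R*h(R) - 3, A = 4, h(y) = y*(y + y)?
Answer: 34146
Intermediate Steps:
h(y) = 2*y**2 (h(y) = y*(2*y) = 2*y**2)
z(R) = -3 + 2*R**3 (z(R) = R*(2*R**2) - 3 = 2*R**3 - 3 = -3 + 2*R**3)
Y(v) = -7
m(q) = 12 (m(q) = -7 - (-3 + 2*(-2)**3) = -7 - (-3 + 2*(-8)) = -7 - (-3 - 16) = -7 - 1*(-19) = -7 + 19 = 12)
34134 + m(-28) = 34134 + 12 = 34146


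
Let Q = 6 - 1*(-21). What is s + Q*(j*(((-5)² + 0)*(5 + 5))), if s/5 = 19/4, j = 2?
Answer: 54095/4 ≈ 13524.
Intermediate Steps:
Q = 27 (Q = 6 + 21 = 27)
s = 95/4 (s = 5*(19/4) = 95/4 ≈ 23.750)
s + Q*(j*(((-5)² + 0)*(5 + 5))) = 95/4 + 27*(2*(((-5)² + 0)*(5 + 5))) = 95/4 + 27*(2*((25 + 0)*10)) = 95/4 + 27*(2*(25*10)) = 95/4 + 27*(2*250) = 95/4 + 27*500 = 95/4 + 13500 = 54095/4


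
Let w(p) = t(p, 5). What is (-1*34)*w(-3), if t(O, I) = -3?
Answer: 102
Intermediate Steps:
w(p) = -3
(-1*34)*w(-3) = -1*34*(-3) = -34*(-3) = 102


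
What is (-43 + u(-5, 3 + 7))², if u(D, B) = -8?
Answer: 2601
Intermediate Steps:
(-43 + u(-5, 3 + 7))² = (-43 - 8)² = (-51)² = 2601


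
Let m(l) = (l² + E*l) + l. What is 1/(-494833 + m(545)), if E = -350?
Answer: -1/388013 ≈ -2.5772e-6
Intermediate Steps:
m(l) = l² - 349*l (m(l) = (l² - 350*l) + l = l² - 349*l)
1/(-494833 + m(545)) = 1/(-494833 + 545*(-349 + 545)) = 1/(-494833 + 545*196) = 1/(-494833 + 106820) = 1/(-388013) = -1/388013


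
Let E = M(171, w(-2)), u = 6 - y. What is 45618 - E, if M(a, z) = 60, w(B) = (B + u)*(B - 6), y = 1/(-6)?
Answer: 45558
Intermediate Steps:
y = -⅙ ≈ -0.16667
u = 37/6 (u = 6 - 1*(-⅙) = 6 + ⅙ = 37/6 ≈ 6.1667)
w(B) = (-6 + B)*(37/6 + B) (w(B) = (B + 37/6)*(B - 6) = (37/6 + B)*(-6 + B) = (-6 + B)*(37/6 + B))
E = 60
45618 - E = 45618 - 1*60 = 45618 - 60 = 45558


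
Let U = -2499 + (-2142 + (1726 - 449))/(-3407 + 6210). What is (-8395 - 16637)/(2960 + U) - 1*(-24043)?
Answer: 2212642427/92237 ≈ 23989.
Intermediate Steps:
U = -7005562/2803 (U = -2499 + (-2142 + 1277)/2803 = -2499 - 865*1/2803 = -2499 - 865/2803 = -7005562/2803 ≈ -2499.3)
(-8395 - 16637)/(2960 + U) - 1*(-24043) = (-8395 - 16637)/(2960 - 7005562/2803) - 1*(-24043) = -25032/1291318/2803 + 24043 = -25032*2803/1291318 + 24043 = -5011764/92237 + 24043 = 2212642427/92237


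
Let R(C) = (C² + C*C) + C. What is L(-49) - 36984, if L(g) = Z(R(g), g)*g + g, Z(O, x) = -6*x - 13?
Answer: -50802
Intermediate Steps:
R(C) = C + 2*C² (R(C) = (C² + C²) + C = 2*C² + C = C + 2*C²)
Z(O, x) = -13 - 6*x
L(g) = g + g*(-13 - 6*g) (L(g) = (-13 - 6*g)*g + g = g*(-13 - 6*g) + g = g + g*(-13 - 6*g))
L(-49) - 36984 = -6*(-49)*(2 - 49) - 36984 = -6*(-49)*(-47) - 36984 = -13818 - 36984 = -50802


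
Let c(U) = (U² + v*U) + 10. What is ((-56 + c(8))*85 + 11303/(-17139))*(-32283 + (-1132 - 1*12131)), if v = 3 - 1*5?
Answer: -44063128514/5713 ≈ -7.7128e+6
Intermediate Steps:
v = -2 (v = 3 - 5 = -2)
c(U) = 10 + U² - 2*U (c(U) = (U² - 2*U) + 10 = 10 + U² - 2*U)
((-56 + c(8))*85 + 11303/(-17139))*(-32283 + (-1132 - 1*12131)) = ((-56 + (10 + 8² - 2*8))*85 + 11303/(-17139))*(-32283 + (-1132 - 1*12131)) = ((-56 + (10 + 64 - 16))*85 + 11303*(-1/17139))*(-32283 + (-1132 - 12131)) = ((-56 + 58)*85 - 11303/17139)*(-32283 - 13263) = (2*85 - 11303/17139)*(-45546) = (170 - 11303/17139)*(-45546) = (2902327/17139)*(-45546) = -44063128514/5713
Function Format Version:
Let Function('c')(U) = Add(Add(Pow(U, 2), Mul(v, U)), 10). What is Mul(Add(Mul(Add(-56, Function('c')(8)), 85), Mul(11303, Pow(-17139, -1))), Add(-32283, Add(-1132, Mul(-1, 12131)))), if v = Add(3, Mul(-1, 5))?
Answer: Rational(-44063128514, 5713) ≈ -7.7128e+6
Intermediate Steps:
v = -2 (v = Add(3, -5) = -2)
Function('c')(U) = Add(10, Pow(U, 2), Mul(-2, U)) (Function('c')(U) = Add(Add(Pow(U, 2), Mul(-2, U)), 10) = Add(10, Pow(U, 2), Mul(-2, U)))
Mul(Add(Mul(Add(-56, Function('c')(8)), 85), Mul(11303, Pow(-17139, -1))), Add(-32283, Add(-1132, Mul(-1, 12131)))) = Mul(Add(Mul(Add(-56, Add(10, Pow(8, 2), Mul(-2, 8))), 85), Mul(11303, Pow(-17139, -1))), Add(-32283, Add(-1132, Mul(-1, 12131)))) = Mul(Add(Mul(Add(-56, Add(10, 64, -16)), 85), Mul(11303, Rational(-1, 17139))), Add(-32283, Add(-1132, -12131))) = Mul(Add(Mul(Add(-56, 58), 85), Rational(-11303, 17139)), Add(-32283, -13263)) = Mul(Add(Mul(2, 85), Rational(-11303, 17139)), -45546) = Mul(Add(170, Rational(-11303, 17139)), -45546) = Mul(Rational(2902327, 17139), -45546) = Rational(-44063128514, 5713)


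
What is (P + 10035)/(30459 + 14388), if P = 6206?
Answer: 16241/44847 ≈ 0.36214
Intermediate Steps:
(P + 10035)/(30459 + 14388) = (6206 + 10035)/(30459 + 14388) = 16241/44847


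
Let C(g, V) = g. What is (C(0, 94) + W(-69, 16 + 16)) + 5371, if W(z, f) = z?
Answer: 5302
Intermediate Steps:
(C(0, 94) + W(-69, 16 + 16)) + 5371 = (0 - 69) + 5371 = -69 + 5371 = 5302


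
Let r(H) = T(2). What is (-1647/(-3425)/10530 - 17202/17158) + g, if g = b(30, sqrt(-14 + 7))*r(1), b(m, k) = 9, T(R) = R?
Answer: 194780924069/11459399250 ≈ 16.997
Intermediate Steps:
r(H) = 2
g = 18 (g = 9*2 = 18)
(-1647/(-3425)/10530 - 17202/17158) + g = (-1647/(-3425)/10530 - 17202/17158) + 18 = (-1647*(-1/3425)*(1/10530) - 17202*1/17158) + 18 = ((1647/3425)*(1/10530) - 8601/8579) + 18 = (61/1335750 - 8601/8579) + 18 = -11488262431/11459399250 + 18 = 194780924069/11459399250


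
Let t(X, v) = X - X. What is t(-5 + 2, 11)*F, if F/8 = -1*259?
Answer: 0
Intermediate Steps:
F = -2072 (F = 8*(-1*259) = 8*(-259) = -2072)
t(X, v) = 0
t(-5 + 2, 11)*F = 0*(-2072) = 0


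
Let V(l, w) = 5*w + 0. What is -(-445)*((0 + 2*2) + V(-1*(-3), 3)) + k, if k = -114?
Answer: 8341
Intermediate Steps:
V(l, w) = 5*w
-(-445)*((0 + 2*2) + V(-1*(-3), 3)) + k = -(-445)*((0 + 2*2) + 5*3) - 114 = -(-445)*((0 + 4) + 15) - 114 = -(-445)*(4 + 15) - 114 = -(-445)*19 - 114 = -89*(-95) - 114 = 8455 - 114 = 8341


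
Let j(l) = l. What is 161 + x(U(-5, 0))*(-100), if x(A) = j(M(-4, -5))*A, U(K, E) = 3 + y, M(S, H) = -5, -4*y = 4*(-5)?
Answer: 4161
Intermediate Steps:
y = 5 (y = -(-5) = -¼*(-20) = 5)
U(K, E) = 8 (U(K, E) = 3 + 5 = 8)
x(A) = -5*A
161 + x(U(-5, 0))*(-100) = 161 - 5*8*(-100) = 161 - 40*(-100) = 161 + 4000 = 4161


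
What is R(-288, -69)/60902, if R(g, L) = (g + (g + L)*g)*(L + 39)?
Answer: -1537920/30451 ≈ -50.505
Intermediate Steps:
R(g, L) = (39 + L)*(g + g*(L + g)) (R(g, L) = (g + (L + g)*g)*(39 + L) = (g + g*(L + g))*(39 + L) = (39 + L)*(g + g*(L + g)))
R(-288, -69)/60902 = -288*(39 + (-69)² + 39*(-288) + 40*(-69) - 69*(-288))/60902 = -288*(39 + 4761 - 11232 - 2760 + 19872)*(1/60902) = -288*10680*(1/60902) = -3075840*1/60902 = -1537920/30451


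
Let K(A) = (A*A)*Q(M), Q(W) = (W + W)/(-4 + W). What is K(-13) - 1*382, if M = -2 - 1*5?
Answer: -1836/11 ≈ -166.91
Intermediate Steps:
M = -7 (M = -2 - 5 = -7)
Q(W) = 2*W/(-4 + W) (Q(W) = (2*W)/(-4 + W) = 2*W/(-4 + W))
K(A) = 14*A²/11 (K(A) = (A*A)*(2*(-7)/(-4 - 7)) = A²*(2*(-7)/(-11)) = A²*(2*(-7)*(-1/11)) = A²*(14/11) = 14*A²/11)
K(-13) - 1*382 = (14/11)*(-13)² - 1*382 = (14/11)*169 - 382 = 2366/11 - 382 = -1836/11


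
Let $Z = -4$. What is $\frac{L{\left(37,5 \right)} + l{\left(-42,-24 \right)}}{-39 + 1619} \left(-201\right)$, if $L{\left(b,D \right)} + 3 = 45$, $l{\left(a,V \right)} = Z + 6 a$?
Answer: $\frac{21507}{790} \approx 27.224$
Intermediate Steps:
$l{\left(a,V \right)} = -4 + 6 a$
$L{\left(b,D \right)} = 42$ ($L{\left(b,D \right)} = -3 + 45 = 42$)
$\frac{L{\left(37,5 \right)} + l{\left(-42,-24 \right)}}{-39 + 1619} \left(-201\right) = \frac{42 + \left(-4 + 6 \left(-42\right)\right)}{-39 + 1619} \left(-201\right) = \frac{42 - 256}{1580} \left(-201\right) = \left(42 - 256\right) \frac{1}{1580} \left(-201\right) = \left(-214\right) \frac{1}{1580} \left(-201\right) = \left(- \frac{107}{790}\right) \left(-201\right) = \frac{21507}{790}$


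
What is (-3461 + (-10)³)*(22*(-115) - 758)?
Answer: 14667768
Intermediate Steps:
(-3461 + (-10)³)*(22*(-115) - 758) = (-3461 - 1000)*(-2530 - 758) = -4461*(-3288) = 14667768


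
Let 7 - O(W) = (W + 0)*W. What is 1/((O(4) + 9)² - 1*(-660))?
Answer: 1/660 ≈ 0.0015152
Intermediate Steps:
O(W) = 7 - W² (O(W) = 7 - (W + 0)*W = 7 - W*W = 7 - W²)
1/((O(4) + 9)² - 1*(-660)) = 1/(((7 - 1*4²) + 9)² - 1*(-660)) = 1/(((7 - 1*16) + 9)² + 660) = 1/(((7 - 16) + 9)² + 660) = 1/((-9 + 9)² + 660) = 1/(0² + 660) = 1/(0 + 660) = 1/660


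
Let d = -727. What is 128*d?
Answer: -93056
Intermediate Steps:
128*d = 128*(-727) = -93056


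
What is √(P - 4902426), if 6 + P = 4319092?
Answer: 2*I*√145835 ≈ 763.77*I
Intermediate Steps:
P = 4319086 (P = -6 + 4319092 = 4319086)
√(P - 4902426) = √(4319086 - 4902426) = √(-583340) = 2*I*√145835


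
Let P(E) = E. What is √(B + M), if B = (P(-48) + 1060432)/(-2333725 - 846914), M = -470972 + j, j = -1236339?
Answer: I*√352488865437266943/454377 ≈ 1306.6*I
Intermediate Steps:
M = -1707311 (M = -470972 - 1236339 = -1707311)
B = -1060384/3180639 (B = (-48 + 1060432)/(-2333725 - 846914) = 1060384/(-3180639) = 1060384*(-1/3180639) = -1060384/3180639 ≈ -0.33339)
√(B + M) = √(-1060384/3180639 - 1707311) = √(-5430341012113/3180639) = I*√352488865437266943/454377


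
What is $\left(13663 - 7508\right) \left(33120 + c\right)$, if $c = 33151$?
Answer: $407898005$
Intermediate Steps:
$\left(13663 - 7508\right) \left(33120 + c\right) = \left(13663 - 7508\right) \left(33120 + 33151\right) = 6155 \cdot 66271 = 407898005$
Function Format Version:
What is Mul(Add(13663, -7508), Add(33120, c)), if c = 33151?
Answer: 407898005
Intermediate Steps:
Mul(Add(13663, -7508), Add(33120, c)) = Mul(Add(13663, -7508), Add(33120, 33151)) = Mul(6155, 66271) = 407898005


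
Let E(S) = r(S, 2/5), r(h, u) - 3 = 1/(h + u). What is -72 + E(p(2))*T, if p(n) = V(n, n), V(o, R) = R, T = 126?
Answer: 717/2 ≈ 358.50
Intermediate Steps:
p(n) = n
r(h, u) = 3 + 1/(h + u)
E(S) = (11/5 + 3*S)/(⅖ + S) (E(S) = (1 + 3*S + 3*(2/5))/(S + 2/5) = (1 + 3*S + 3*(2*(⅕)))/(S + 2*(⅕)) = (1 + 3*S + 3*(⅖))/(S + ⅖) = (1 + 3*S + 6/5)/(⅖ + S) = (11/5 + 3*S)/(⅖ + S))
-72 + E(p(2))*T = -72 + ((11 + 15*2)/(2 + 5*2))*126 = -72 + ((11 + 30)/(2 + 10))*126 = -72 + (41/12)*126 = -72 + 861/2 = 717/2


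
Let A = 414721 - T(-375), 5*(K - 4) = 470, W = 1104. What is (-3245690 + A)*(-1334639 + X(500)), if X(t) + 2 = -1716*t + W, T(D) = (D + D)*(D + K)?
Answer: 6659465121103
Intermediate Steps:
K = 98 (K = 4 + (1/5)*470 = 4 + 94 = 98)
T(D) = 2*D*(98 + D) (T(D) = (D + D)*(D + 98) = (2*D)*(98 + D) = 2*D*(98 + D))
X(t) = 1102 - 1716*t (X(t) = -2 + (-1716*t + 1104) = -2 + (1104 - 1716*t) = 1102 - 1716*t)
A = 206971 (A = 414721 - 2*(-375)*(98 - 375) = 414721 - 2*(-375)*(-277) = 414721 - 1*207750 = 414721 - 207750 = 206971)
(-3245690 + A)*(-1334639 + X(500)) = (-3245690 + 206971)*(-1334639 + (1102 - 1716*500)) = -3038719*(-1334639 + (1102 - 858000)) = -3038719*(-1334639 - 856898) = -3038719*(-2191537) = 6659465121103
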